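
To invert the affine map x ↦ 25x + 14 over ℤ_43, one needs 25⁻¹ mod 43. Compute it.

Apply the Euclidean algorithm to 43 and 25:
43 = 1·25 + 18
25 = 1·18 + 7
18 = 2·7 + 4
7 = 1·4 + 3
4 = 1·3 + 1
3 = 3·1 + 0
The gcd is 1. Working backward:
1 = 4 − 3
1 = −7 + 2·4
1 = 2·18 − 5·7
1 = −5·25 + 7·18
1 = 7·43 − 12·25
Thus 25·(-12) ≡ 1 (mod 43); reducing, -12 mod 43 = 31.

31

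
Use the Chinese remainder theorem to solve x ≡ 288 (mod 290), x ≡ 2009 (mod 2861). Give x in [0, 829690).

Write x = 288 + 290·k. Then 290·k ≡ 2009 − 288 ≡ 1721 (mod 2861).
Need 290⁻¹ mod 2861. Extended Euclid on (2861, 290):
2861 = 9*290 + 251
290 = 1*251 + 39
251 = 6*39 + 17
39 = 2*17 + 5
17 = 3*5 + 2
5 = 2*2 + 1
2 = 2*1 + 0
Back-substitute:
1 = 5 − 2·2
1 = −2·17 + 7·5
1 = 7·39 − 16·17
1 = −16·251 + 103·39
1 = 103·290 − 119·251
1 = −119·2861 + 1174·290
290⁻¹ ≡ 1174 (mod 2861), so k ≡ 1174·1721 ≡ 588 (mod 2861).
x = 288 + 290·588 = 170808.

170808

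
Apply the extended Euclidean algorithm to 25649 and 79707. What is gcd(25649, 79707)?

1

Repeated division:
79707 = 3×25649 + 2760
25649 = 9×2760 + 809
2760 = 3×809 + 333
809 = 2×333 + 143
333 = 2×143 + 47
143 = 3×47 + 2
47 = 23×2 + 1
2 = 2×1 + 0
gcd(25649, 79707) = 1.
Express as a combination:
1 = 47 − 23·2
1 = −23·143 + 70·47
1 = 70·333 − 163·143
1 = −163·809 + 396·333
1 = 396·2760 − 1351·809
1 = −1351·25649 + 12555·2760
1 = 12555·79707 − 39016·25649
So 1 = (12555)·79707 + (-39016)·25649.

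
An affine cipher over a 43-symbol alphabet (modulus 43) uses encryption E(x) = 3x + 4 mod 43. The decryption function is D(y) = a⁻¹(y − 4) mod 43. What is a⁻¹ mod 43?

gcd(43, 3) by repeated division:
43 = 14·3 + 1
3 = 3·1 + 0
Since gcd(3, 43) = 1, back-substitute to write 1 as a combination:
1 = 43 − 14·3
Thus 3·(-14) ≡ 1 (mod 43); reducing, -14 mod 43 = 29.

29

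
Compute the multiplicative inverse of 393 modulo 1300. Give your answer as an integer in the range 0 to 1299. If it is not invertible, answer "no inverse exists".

1257

Run Euclid on (1300, 393):
1300 = 3*393 + 121
393 = 3*121 + 30
121 = 4*30 + 1
30 = 30*1 + 0
The gcd is 1. Working backward:
1 = 121 − 4·30
1 = −4·393 + 13·121
1 = 13·1300 − 43·393
Hence 393⁻¹ ≡ -43 ≡ 1257 (mod 1300).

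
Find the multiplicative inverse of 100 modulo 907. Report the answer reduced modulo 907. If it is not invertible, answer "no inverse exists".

517

Run Euclid on (907, 100):
907 = 9×100 + 7
100 = 14×7 + 2
7 = 3×2 + 1
2 = 2×1 + 0
Since gcd(100, 907) = 1, back-substitute to write 1 as a combination:
1 = 7 − 3·2
1 = −3·100 + 43·7
1 = 43·907 − 390·100
Hence 100⁻¹ ≡ -390 ≡ 517 (mod 907).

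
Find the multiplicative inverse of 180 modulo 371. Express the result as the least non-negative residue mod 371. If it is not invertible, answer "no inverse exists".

101

Extended Euclidean algorithm:
371 = 2·180 + 11
180 = 16·11 + 4
11 = 2·4 + 3
4 = 1·3 + 1
3 = 3·1 + 0
The gcd is 1. Working backward:
1 = 4 − 3
1 = −11 + 3·4
1 = 3·180 − 49·11
1 = −49·371 + 101·180
So 180·101 ≡ 1 (mod 371).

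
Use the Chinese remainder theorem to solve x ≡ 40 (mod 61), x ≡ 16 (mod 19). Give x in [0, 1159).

833

Write x = 40 + 61·k. Then 61·k ≡ 16 − 40 ≡ 14 (mod 19).
Need 61⁻¹ mod 19. Extended Euclid on (19, 4):
19 = 4·4 + 3
4 = 1·3 + 1
3 = 3·1 + 0
Back-substitute:
1 = 4 − 3
1 = −19 + 5·4
61⁻¹ ≡ 5 (mod 19), so k ≡ 5·14 ≡ 13 (mod 19).
x = 40 + 61·13 = 833.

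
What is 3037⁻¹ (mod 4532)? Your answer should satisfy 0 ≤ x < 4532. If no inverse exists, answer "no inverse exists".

2025

Run Euclid on (4532, 3037):
4532 = 1·3037 + 1495
3037 = 2·1495 + 47
1495 = 31·47 + 38
47 = 1·38 + 9
38 = 4·9 + 2
9 = 4·2 + 1
2 = 2·1 + 0
gcd = 1, so the inverse exists. Back-substitute:
1 = 9 − 4·2
1 = −4·38 + 17·9
1 = 17·47 − 21·38
1 = −21·1495 + 668·47
1 = 668·3037 − 1357·1495
1 = −1357·4532 + 2025·3037
So 3037·2025 ≡ 1 (mod 4532).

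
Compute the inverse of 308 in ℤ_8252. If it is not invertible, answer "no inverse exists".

no inverse exists

Euclidean algorithm on 8252, 308:
8252 = 26×308 + 244
308 = 1×244 + 64
244 = 3×64 + 52
64 = 1×52 + 12
52 = 4×12 + 4
12 = 3×4 + 0
Since gcd = 4 > 1, 308 is not a unit mod 8252.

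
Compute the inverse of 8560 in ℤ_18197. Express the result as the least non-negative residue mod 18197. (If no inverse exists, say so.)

4224

Run Euclid on (18197, 8560):
18197 = 2×8560 + 1077
8560 = 7×1077 + 1021
1077 = 1×1021 + 56
1021 = 18×56 + 13
56 = 4×13 + 4
13 = 3×4 + 1
4 = 4×1 + 0
The gcd is 1. Working backward:
1 = 13 − 3·4
1 = −3·56 + 13·13
1 = 13·1021 − 237·56
1 = −237·1077 + 250·1021
1 = 250·8560 − 1987·1077
1 = −1987·18197 + 4224·8560
So 8560·4224 ≡ 1 (mod 18197).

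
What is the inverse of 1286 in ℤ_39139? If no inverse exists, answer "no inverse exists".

Run Euclid on (39139, 1286):
39139 = 30×1286 + 559
1286 = 2×559 + 168
559 = 3×168 + 55
168 = 3×55 + 3
55 = 18×3 + 1
3 = 3×1 + 0
gcd = 1, so the inverse exists. Back-substitute:
1 = 55 − 18·3
1 = −18·168 + 55·55
1 = 55·559 − 183·168
1 = −183·1286 + 421·559
1 = 421·39139 − 12813·1286
So 1286·(-12813) ≡ 1 (mod 39139), and -12813 ≡ 26326 (mod 39139).

26326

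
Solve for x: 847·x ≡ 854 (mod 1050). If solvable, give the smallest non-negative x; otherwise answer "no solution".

First find gcd(847, 1050):
1050 = 1×847 + 203
847 = 4×203 + 35
203 = 5×35 + 28
35 = 1×28 + 7
28 = 4×7 + 0
gcd = 7 and 7 | 854, so solutions exist. Divide through by 7: 121x ≡ 122 (mod 150).
Now find 121⁻¹ mod 150:
150 = 1·121 + 29
121 = 4·29 + 5
29 = 5·5 + 4
5 = 1·4 + 1
4 = 4·1 + 0
Back-substitute:
1 = 5 − 4
1 = −29 + 6·5
1 = 6·121 − 25·29
1 = −25·150 + 31·121
So 121⁻¹ ≡ 31 (mod 150).
Then x ≡ 31·122 ≡ 32 (mod 150); the smallest non-negative solution is x = 32.

32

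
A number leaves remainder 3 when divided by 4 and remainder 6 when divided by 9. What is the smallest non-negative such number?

15

Write x = 3 + 4·k. Then 4·k ≡ 6 − 3 ≡ 3 (mod 9).
Need 4⁻¹ mod 9. Extended Euclid on (9, 4):
9 = 2*4 + 1
4 = 4*1 + 0
Back-substitute:
1 = 9 − 2·4
4⁻¹ ≡ 7 (mod 9), so k ≡ 7·3 ≡ 3 (mod 9).
x = 3 + 4·3 = 15.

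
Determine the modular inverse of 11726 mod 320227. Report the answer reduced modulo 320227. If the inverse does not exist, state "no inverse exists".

223143

Run Euclid on (320227, 11726):
320227 = 27*11726 + 3625
11726 = 3*3625 + 851
3625 = 4*851 + 221
851 = 3*221 + 188
221 = 1*188 + 33
188 = 5*33 + 23
33 = 1*23 + 10
23 = 2*10 + 3
10 = 3*3 + 1
3 = 3*1 + 0
Since gcd(11726, 320227) = 1, back-substitute to write 1 as a combination:
1 = 10 − 3·3
1 = −3·23 + 7·10
1 = 7·33 − 10·23
1 = −10·188 + 57·33
1 = 57·221 − 67·188
1 = −67·851 + 258·221
1 = 258·3625 − 1099·851
1 = −1099·11726 + 3555·3625
1 = 3555·320227 − 97084·11726
Thus 11726·(-97084) ≡ 1 (mod 320227); reducing, -97084 mod 320227 = 223143.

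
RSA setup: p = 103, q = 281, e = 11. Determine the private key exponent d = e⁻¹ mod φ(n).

φ(n) = (p−1)(q−1) = 102·280 = 28560.
Need d with 11·d ≡ 1 (mod 28560). Apply the extended Euclidean algorithm:
28560 = 2596*11 + 4
11 = 2*4 + 3
4 = 1*3 + 1
3 = 3*1 + 0
Back-substitute:
1 = 4 − 3
1 = −11 + 3·4
1 = 3·28560 − 7789·11
So 11·(-7789) ≡ 1 (mod 28560), hence d ≡ -7789 ≡ 20771 (mod 28560).

20771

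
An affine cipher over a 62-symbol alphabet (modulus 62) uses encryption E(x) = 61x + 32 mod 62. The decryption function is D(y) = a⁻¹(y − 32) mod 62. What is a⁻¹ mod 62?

gcd(62, 61) by repeated division:
62 = 1·61 + 1
61 = 61·1 + 0
The gcd is 1. Working backward:
1 = 62 − 61
Hence 61⁻¹ ≡ -1 ≡ 61 (mod 62).

61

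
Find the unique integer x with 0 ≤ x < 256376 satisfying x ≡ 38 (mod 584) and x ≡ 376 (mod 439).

Write x = 38 + 584·k. Then 584·k ≡ 376 − 38 ≡ 338 (mod 439).
Need 584⁻¹ mod 439. Extended Euclid on (439, 145):
439 = 3×145 + 4
145 = 36×4 + 1
4 = 4×1 + 0
Back-substitute:
1 = 145 − 36·4
1 = −36·439 + 109·145
584⁻¹ ≡ 109 (mod 439), so k ≡ 109·338 ≡ 405 (mod 439).
x = 38 + 584·405 = 236558.

236558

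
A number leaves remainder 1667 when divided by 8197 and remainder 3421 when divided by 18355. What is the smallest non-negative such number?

Write x = 1667 + 8197·k. Then 8197·k ≡ 3421 − 1667 ≡ 1754 (mod 18355).
Need 8197⁻¹ mod 18355. Extended Euclid on (18355, 8197):
18355 = 2×8197 + 1961
8197 = 4×1961 + 353
1961 = 5×353 + 196
353 = 1×196 + 157
196 = 1×157 + 39
157 = 4×39 + 1
39 = 39×1 + 0
Back-substitute:
1 = 157 − 4·39
1 = −4·196 + 5·157
1 = 5·353 − 9·196
1 = −9·1961 + 50·353
1 = 50·8197 − 209·1961
1 = −209·18355 + 468·8197
8197⁻¹ ≡ 468 (mod 18355), so k ≡ 468·1754 ≡ 13252 (mod 18355).
x = 1667 + 8197·13252 = 108628311.

108628311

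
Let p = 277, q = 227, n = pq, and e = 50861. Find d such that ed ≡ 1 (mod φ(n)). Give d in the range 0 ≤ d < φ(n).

φ(n) = (p−1)(q−1) = 276·226 = 62376.
Need d with 50861·d ≡ 1 (mod 62376). Apply the extended Euclidean algorithm:
62376 = 1*50861 + 11515
50861 = 4*11515 + 4801
11515 = 2*4801 + 1913
4801 = 2*1913 + 975
1913 = 1*975 + 938
975 = 1*938 + 37
938 = 25*37 + 13
37 = 2*13 + 11
13 = 1*11 + 2
11 = 5*2 + 1
2 = 2*1 + 0
Back-substitute:
1 = 11 − 5·2
1 = −5·13 + 6·11
1 = 6·37 − 17·13
1 = −17·938 + 431·37
1 = 431·975 − 448·938
1 = −448·1913 + 879·975
1 = 879·4801 − 2206·1913
1 = −2206·11515 + 5291·4801
1 = 5291·50861 − 23370·11515
1 = −23370·62376 + 28661·50861
So 50861·28661 ≡ 1 (mod 62376), hence d = 28661.

28661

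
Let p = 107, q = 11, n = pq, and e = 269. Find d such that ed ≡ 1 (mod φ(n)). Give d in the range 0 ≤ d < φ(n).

729

φ(n) = (p−1)(q−1) = 106·10 = 1060.
Need d with 269·d ≡ 1 (mod 1060). Apply the extended Euclidean algorithm:
1060 = 3×269 + 253
269 = 1×253 + 16
253 = 15×16 + 13
16 = 1×13 + 3
13 = 4×3 + 1
3 = 3×1 + 0
Back-substitute:
1 = 13 − 4·3
1 = −4·16 + 5·13
1 = 5·253 − 79·16
1 = −79·269 + 84·253
1 = 84·1060 − 331·269
So 269·(-331) ≡ 1 (mod 1060), hence d ≡ -331 ≡ 729 (mod 1060).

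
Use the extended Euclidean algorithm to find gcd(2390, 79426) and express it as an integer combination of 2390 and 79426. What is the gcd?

2

Euclidean algorithm:
79426 = 33*2390 + 556
2390 = 4*556 + 166
556 = 3*166 + 58
166 = 2*58 + 50
58 = 1*50 + 8
50 = 6*8 + 2
8 = 4*2 + 0
gcd(2390, 79426) = 2.
Express as a combination:
2 = 50 − 6·8
2 = −6·58 + 7·50
2 = 7·166 − 20·58
2 = −20·556 + 67·166
2 = 67·2390 − 288·556
2 = −288·79426 + 9571·2390
So 2 = (-288)·79426 + (9571)·2390.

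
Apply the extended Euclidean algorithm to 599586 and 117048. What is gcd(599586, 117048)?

6

Repeated division:
599586 = 5×117048 + 14346
117048 = 8×14346 + 2280
14346 = 6×2280 + 666
2280 = 3×666 + 282
666 = 2×282 + 102
282 = 2×102 + 78
102 = 1×78 + 24
78 = 3×24 + 6
24 = 4×6 + 0
gcd(599586, 117048) = 6.
Working backward:
6 = 78 − 3·24
6 = −3·102 + 4·78
6 = 4·282 − 11·102
6 = −11·666 + 26·282
6 = 26·2280 − 89·666
6 = −89·14346 + 560·2280
6 = 560·117048 − 4569·14346
6 = −4569·599586 + 23405·117048
So 6 = (-4569)·599586 + (23405)·117048.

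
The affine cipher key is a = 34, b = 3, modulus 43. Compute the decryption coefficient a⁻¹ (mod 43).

Apply the Euclidean algorithm to 43 and 34:
43 = 1*34 + 9
34 = 3*9 + 7
9 = 1*7 + 2
7 = 3*2 + 1
2 = 2*1 + 0
gcd = 1, so the inverse exists. Back-substitute:
1 = 7 − 3·2
1 = −3·9 + 4·7
1 = 4·34 − 15·9
1 = −15·43 + 19·34
So 34·19 ≡ 1 (mod 43).

19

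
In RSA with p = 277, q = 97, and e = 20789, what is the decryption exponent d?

φ(n) = (p−1)(q−1) = 276·96 = 26496.
Need d with 20789·d ≡ 1 (mod 26496). Apply the extended Euclidean algorithm:
26496 = 1·20789 + 5707
20789 = 3·5707 + 3668
5707 = 1·3668 + 2039
3668 = 1·2039 + 1629
2039 = 1·1629 + 410
1629 = 3·410 + 399
410 = 1·399 + 11
399 = 36·11 + 3
11 = 3·3 + 2
3 = 1·2 + 1
2 = 2·1 + 0
Back-substitute:
1 = 3 − 2
1 = −11 + 4·3
1 = 4·399 − 145·11
1 = −145·410 + 149·399
1 = 149·1629 − 592·410
1 = −592·2039 + 741·1629
1 = 741·3668 − 1333·2039
1 = −1333·5707 + 2074·3668
1 = 2074·20789 − 7555·5707
1 = −7555·26496 + 9629·20789
So 20789·9629 ≡ 1 (mod 26496), hence d = 9629.

9629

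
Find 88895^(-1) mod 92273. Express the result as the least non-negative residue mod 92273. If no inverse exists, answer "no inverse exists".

Extended Euclidean algorithm:
92273 = 1×88895 + 3378
88895 = 26×3378 + 1067
3378 = 3×1067 + 177
1067 = 6×177 + 5
177 = 35×5 + 2
5 = 2×2 + 1
2 = 2×1 + 0
The gcd is 1. Working backward:
1 = 5 − 2·2
1 = −2·177 + 71·5
1 = 71·1067 − 428·177
1 = −428·3378 + 1355·1067
1 = 1355·88895 − 35658·3378
1 = −35658·92273 + 37013·88895
So 88895·37013 ≡ 1 (mod 92273).

37013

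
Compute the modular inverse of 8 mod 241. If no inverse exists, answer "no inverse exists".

211

gcd(241, 8) by repeated division:
241 = 30·8 + 1
8 = 8·1 + 0
Since gcd(8, 241) = 1, back-substitute to write 1 as a combination:
1 = 241 − 30·8
So 8·(-30) ≡ 1 (mod 241), and -30 ≡ 211 (mod 241).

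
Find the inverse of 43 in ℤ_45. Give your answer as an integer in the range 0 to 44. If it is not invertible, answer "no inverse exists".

Apply the Euclidean algorithm to 45 and 43:
45 = 1×43 + 2
43 = 21×2 + 1
2 = 2×1 + 0
The gcd is 1. Working backward:
1 = 43 − 21·2
1 = −21·45 + 22·43
So 43·22 ≡ 1 (mod 45).

22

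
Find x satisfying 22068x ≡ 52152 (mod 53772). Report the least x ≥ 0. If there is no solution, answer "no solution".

2478

First find gcd(22068, 53772):
53772 = 2·22068 + 9636
22068 = 2·9636 + 2796
9636 = 3·2796 + 1248
2796 = 2·1248 + 300
1248 = 4·300 + 48
300 = 6·48 + 12
48 = 4·12 + 0
gcd = 12 and 12 | 52152, so solutions exist. Divide through by 12: 1839x ≡ 4346 (mod 4481).
Now find 1839⁻¹ mod 4481:
4481 = 2·1839 + 803
1839 = 2·803 + 233
803 = 3·233 + 104
233 = 2·104 + 25
104 = 4·25 + 4
25 = 6·4 + 1
4 = 4·1 + 0
Back-substitute:
1 = 25 − 6·4
1 = −6·104 + 25·25
1 = 25·233 − 56·104
1 = −56·803 + 193·233
1 = 193·1839 − 442·803
1 = −442·4481 + 1077·1839
So 1839⁻¹ ≡ 1077 (mod 4481).
Then x ≡ 1077·4346 ≡ 2478 (mod 4481); the smallest non-negative solution is x = 2478.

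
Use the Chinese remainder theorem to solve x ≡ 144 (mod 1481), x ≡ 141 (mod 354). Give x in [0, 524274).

Write x = 144 + 1481·k. Then 1481·k ≡ 141 − 144 ≡ 351 (mod 354).
Need 1481⁻¹ mod 354. Extended Euclid on (354, 65):
354 = 5·65 + 29
65 = 2·29 + 7
29 = 4·7 + 1
7 = 7·1 + 0
Back-substitute:
1 = 29 − 4·7
1 = −4·65 + 9·29
1 = 9·354 − 49·65
1481⁻¹ ≡ 305 (mod 354), so k ≡ 305·351 ≡ 147 (mod 354).
x = 144 + 1481·147 = 217851.

217851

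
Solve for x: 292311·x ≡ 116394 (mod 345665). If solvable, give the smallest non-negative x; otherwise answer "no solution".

277144

First find gcd(292311, 345665):
345665 = 1*292311 + 53354
292311 = 5*53354 + 25541
53354 = 2*25541 + 2272
25541 = 11*2272 + 549
2272 = 4*549 + 76
549 = 7*76 + 17
76 = 4*17 + 8
17 = 2*8 + 1
8 = 8*1 + 0
gcd = 1, so a unique solution mod 345665 exists.
Back-substitute for the Bézout coefficients:
1 = 17 − 2·8
1 = −2·76 + 9·17
1 = 9·549 − 65·76
1 = −65·2272 + 269·549
1 = 269·25541 − 3024·2272
1 = −3024·53354 + 6317·25541
1 = 6317·292311 − 34609·53354
1 = −34609·345665 + 40926·292311
So 292311·(40926) ≡ 1 (mod 345665), giving 292311⁻¹ ≡ 40926.
x ≡ 292311⁻¹·116394 ≡ 40926·116394 ≡ 277144 (mod 345665).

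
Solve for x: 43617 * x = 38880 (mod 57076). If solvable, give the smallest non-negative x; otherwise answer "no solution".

48

First find gcd(43617, 57076):
57076 = 1*43617 + 13459
43617 = 3*13459 + 3240
13459 = 4*3240 + 499
3240 = 6*499 + 246
499 = 2*246 + 7
246 = 35*7 + 1
7 = 7*1 + 0
gcd = 1, so a unique solution mod 57076 exists.
Back-substitute for the Bézout coefficients:
1 = 246 − 35·7
1 = −35·499 + 71·246
1 = 71·3240 − 461·499
1 = −461·13459 + 1915·3240
1 = 1915·43617 − 6206·13459
1 = −6206·57076 + 8121·43617
So 43617·(8121) ≡ 1 (mod 57076), giving 43617⁻¹ ≡ 8121.
x ≡ 43617⁻¹·38880 ≡ 8121·38880 ≡ 48 (mod 57076).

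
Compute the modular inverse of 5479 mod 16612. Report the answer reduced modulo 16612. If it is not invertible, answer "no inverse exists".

Apply the Euclidean algorithm to 16612 and 5479:
16612 = 3*5479 + 175
5479 = 31*175 + 54
175 = 3*54 + 13
54 = 4*13 + 2
13 = 6*2 + 1
2 = 2*1 + 0
Since gcd(5479, 16612) = 1, back-substitute to write 1 as a combination:
1 = 13 − 6·2
1 = −6·54 + 25·13
1 = 25·175 − 81·54
1 = −81·5479 + 2536·175
1 = 2536·16612 − 7689·5479
Thus 5479·(-7689) ≡ 1 (mod 16612); reducing, -7689 mod 16612 = 8923.

8923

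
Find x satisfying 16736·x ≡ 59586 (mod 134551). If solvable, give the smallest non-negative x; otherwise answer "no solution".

116176

First find gcd(16736, 134551):
134551 = 8*16736 + 663
16736 = 25*663 + 161
663 = 4*161 + 19
161 = 8*19 + 9
19 = 2*9 + 1
9 = 9*1 + 0
gcd = 1, so a unique solution mod 134551 exists.
Back-substitute for the Bézout coefficients:
1 = 19 − 2·9
1 = −2·161 + 17·19
1 = 17·663 − 70·161
1 = −70·16736 + 1767·663
1 = 1767·134551 − 14206·16736
So 16736·(-14206) ≡ 1 (mod 134551), giving 16736⁻¹ ≡ 120345.
x ≡ 16736⁻¹·59586 ≡ 120345·59586 ≡ 116176 (mod 134551).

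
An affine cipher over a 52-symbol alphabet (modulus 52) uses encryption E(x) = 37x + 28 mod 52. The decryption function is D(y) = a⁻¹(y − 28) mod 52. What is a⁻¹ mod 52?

gcd(52, 37) by repeated division:
52 = 1*37 + 15
37 = 2*15 + 7
15 = 2*7 + 1
7 = 7*1 + 0
Since gcd(37, 52) = 1, back-substitute to write 1 as a combination:
1 = 15 − 2·7
1 = −2·37 + 5·15
1 = 5·52 − 7·37
Thus 37·(-7) ≡ 1 (mod 52); reducing, -7 mod 52 = 45.

45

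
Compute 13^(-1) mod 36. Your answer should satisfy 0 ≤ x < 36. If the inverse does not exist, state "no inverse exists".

gcd(36, 13) by repeated division:
36 = 2×13 + 10
13 = 1×10 + 3
10 = 3×3 + 1
3 = 3×1 + 0
The gcd is 1. Working backward:
1 = 10 − 3·3
1 = −3·13 + 4·10
1 = 4·36 − 11·13
Thus 13·(-11) ≡ 1 (mod 36); reducing, -11 mod 36 = 25.

25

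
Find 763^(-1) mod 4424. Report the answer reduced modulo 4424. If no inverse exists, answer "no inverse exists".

Compute gcd(763, 4424):
4424 = 5×763 + 609
763 = 1×609 + 154
609 = 3×154 + 147
154 = 1×147 + 7
147 = 21×7 + 0
gcd(763, 4424) = 7 ≠ 1, so 763 has no multiplicative inverse modulo 4424.

no inverse exists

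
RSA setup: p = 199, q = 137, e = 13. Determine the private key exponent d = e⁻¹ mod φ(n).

10357

φ(n) = (p−1)(q−1) = 198·136 = 26928.
Need d with 13·d ≡ 1 (mod 26928). Apply the extended Euclidean algorithm:
26928 = 2071*13 + 5
13 = 2*5 + 3
5 = 1*3 + 2
3 = 1*2 + 1
2 = 2*1 + 0
Back-substitute:
1 = 3 − 2
1 = −5 + 2·3
1 = 2·13 − 5·5
1 = −5·26928 + 10357·13
So 13·10357 ≡ 1 (mod 26928), hence d = 10357.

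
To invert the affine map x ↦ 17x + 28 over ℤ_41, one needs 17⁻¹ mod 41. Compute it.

Apply the Euclidean algorithm to 41 and 17:
41 = 2·17 + 7
17 = 2·7 + 3
7 = 2·3 + 1
3 = 3·1 + 0
The gcd is 1. Working backward:
1 = 7 − 2·3
1 = −2·17 + 5·7
1 = 5·41 − 12·17
So 17·(-12) ≡ 1 (mod 41), and -12 ≡ 29 (mod 41).

29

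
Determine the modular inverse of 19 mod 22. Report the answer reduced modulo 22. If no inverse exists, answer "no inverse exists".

7

Extended Euclidean algorithm:
22 = 1·19 + 3
19 = 6·3 + 1
3 = 3·1 + 0
Since gcd(19, 22) = 1, back-substitute to write 1 as a combination:
1 = 19 − 6·3
1 = −6·22 + 7·19
So 19·7 ≡ 1 (mod 22).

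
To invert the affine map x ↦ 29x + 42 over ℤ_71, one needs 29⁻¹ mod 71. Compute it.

gcd(71, 29) by repeated division:
71 = 2·29 + 13
29 = 2·13 + 3
13 = 4·3 + 1
3 = 3·1 + 0
gcd = 1, so the inverse exists. Back-substitute:
1 = 13 − 4·3
1 = −4·29 + 9·13
1 = 9·71 − 22·29
Hence 29⁻¹ ≡ -22 ≡ 49 (mod 71).

49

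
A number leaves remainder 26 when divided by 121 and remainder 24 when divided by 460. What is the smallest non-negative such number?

4624

Write x = 26 + 121·k. Then 121·k ≡ 24 − 26 ≡ 458 (mod 460).
Need 121⁻¹ mod 460. Extended Euclid on (460, 121):
460 = 3×121 + 97
121 = 1×97 + 24
97 = 4×24 + 1
24 = 24×1 + 0
Back-substitute:
1 = 97 − 4·24
1 = −4·121 + 5·97
1 = 5·460 − 19·121
121⁻¹ ≡ 441 (mod 460), so k ≡ 441·458 ≡ 38 (mod 460).
x = 26 + 121·38 = 4624.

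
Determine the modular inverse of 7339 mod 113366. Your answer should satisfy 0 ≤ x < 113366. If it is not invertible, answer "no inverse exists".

gcd(113366, 7339) by repeated division:
113366 = 15×7339 + 3281
7339 = 2×3281 + 777
3281 = 4×777 + 173
777 = 4×173 + 85
173 = 2×85 + 3
85 = 28×3 + 1
3 = 3×1 + 0
The gcd is 1. Working backward:
1 = 85 − 28·3
1 = −28·173 + 57·85
1 = 57·777 − 256·173
1 = −256·3281 + 1081·777
1 = 1081·7339 − 2418·3281
1 = −2418·113366 + 37351·7339
So 7339·37351 ≡ 1 (mod 113366).

37351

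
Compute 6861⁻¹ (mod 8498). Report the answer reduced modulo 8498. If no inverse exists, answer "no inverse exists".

Extended Euclidean algorithm:
8498 = 1·6861 + 1637
6861 = 4·1637 + 313
1637 = 5·313 + 72
313 = 4·72 + 25
72 = 2·25 + 22
25 = 1·22 + 3
22 = 7·3 + 1
3 = 3·1 + 0
Since gcd(6861, 8498) = 1, back-substitute to write 1 as a combination:
1 = 22 − 7·3
1 = −7·25 + 8·22
1 = 8·72 − 23·25
1 = −23·313 + 100·72
1 = 100·1637 − 523·313
1 = −523·6861 + 2192·1637
1 = 2192·8498 − 2715·6861
Hence 6861⁻¹ ≡ -2715 ≡ 5783 (mod 8498).

5783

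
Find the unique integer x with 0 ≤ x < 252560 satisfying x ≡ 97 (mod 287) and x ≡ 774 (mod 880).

49174

Write x = 97 + 287·k. Then 287·k ≡ 774 − 97 ≡ 677 (mod 880).
Need 287⁻¹ mod 880. Extended Euclid on (880, 287):
880 = 3·287 + 19
287 = 15·19 + 2
19 = 9·2 + 1
2 = 2·1 + 0
Back-substitute:
1 = 19 − 9·2
1 = −9·287 + 136·19
1 = 136·880 − 417·287
287⁻¹ ≡ 463 (mod 880), so k ≡ 463·677 ≡ 171 (mod 880).
x = 97 + 287·171 = 49174.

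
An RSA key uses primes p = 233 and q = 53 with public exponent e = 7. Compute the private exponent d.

3447

φ(n) = (p−1)(q−1) = 232·52 = 12064.
Need d with 7·d ≡ 1 (mod 12064). Apply the extended Euclidean algorithm:
12064 = 1723*7 + 3
7 = 2*3 + 1
3 = 3*1 + 0
Back-substitute:
1 = 7 − 2·3
1 = −2·12064 + 3447·7
So 7·3447 ≡ 1 (mod 12064), hence d = 3447.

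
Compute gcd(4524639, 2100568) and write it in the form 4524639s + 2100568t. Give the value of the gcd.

1

Euclidean algorithm:
4524639 = 2×2100568 + 323503
2100568 = 6×323503 + 159550
323503 = 2×159550 + 4403
159550 = 36×4403 + 1042
4403 = 4×1042 + 235
1042 = 4×235 + 102
235 = 2×102 + 31
102 = 3×31 + 9
31 = 3×9 + 4
9 = 2×4 + 1
4 = 4×1 + 0
gcd(4524639, 2100568) = 1.
Working backward:
1 = 9 − 2·4
1 = −2·31 + 7·9
1 = 7·102 − 23·31
1 = −23·235 + 53·102
1 = 53·1042 − 235·235
1 = −235·4403 + 993·1042
1 = 993·159550 − 35983·4403
1 = −35983·323503 + 72959·159550
1 = 72959·2100568 − 473737·323503
1 = −473737·4524639 + 1020433·2100568
So 1 = (-473737)·4524639 + (1020433)·2100568.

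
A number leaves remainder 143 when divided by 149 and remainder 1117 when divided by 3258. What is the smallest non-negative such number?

Write x = 143 + 149·k. Then 149·k ≡ 1117 − 143 ≡ 974 (mod 3258).
Need 149⁻¹ mod 3258. Extended Euclid on (3258, 149):
3258 = 21·149 + 129
149 = 1·129 + 20
129 = 6·20 + 9
20 = 2·9 + 2
9 = 4·2 + 1
2 = 2·1 + 0
Back-substitute:
1 = 9 − 4·2
1 = −4·20 + 9·9
1 = 9·129 − 58·20
1 = −58·149 + 67·129
1 = 67·3258 − 1465·149
149⁻¹ ≡ 1793 (mod 3258), so k ≡ 1793·974 ≡ 94 (mod 3258).
x = 143 + 149·94 = 14149.

14149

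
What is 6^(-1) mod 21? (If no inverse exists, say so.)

no inverse exists

Compute gcd(6, 21):
21 = 3·6 + 3
6 = 2·3 + 0
The gcd is 3, not 1, hence no inverse exists.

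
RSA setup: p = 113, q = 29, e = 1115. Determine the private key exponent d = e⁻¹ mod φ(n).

3091

φ(n) = (p−1)(q−1) = 112·28 = 3136.
Need d with 1115·d ≡ 1 (mod 3136). Apply the extended Euclidean algorithm:
3136 = 2·1115 + 906
1115 = 1·906 + 209
906 = 4·209 + 70
209 = 2·70 + 69
70 = 1·69 + 1
69 = 69·1 + 0
Back-substitute:
1 = 70 − 69
1 = −209 + 3·70
1 = 3·906 − 13·209
1 = −13·1115 + 16·906
1 = 16·3136 − 45·1115
So 1115·(-45) ≡ 1 (mod 3136), hence d ≡ -45 ≡ 3091 (mod 3136).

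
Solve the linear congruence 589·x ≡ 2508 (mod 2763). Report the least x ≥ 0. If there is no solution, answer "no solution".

First find gcd(589, 2763):
2763 = 4×589 + 407
589 = 1×407 + 182
407 = 2×182 + 43
182 = 4×43 + 10
43 = 4×10 + 3
10 = 3×3 + 1
3 = 3×1 + 0
gcd = 1, so a unique solution mod 2763 exists.
Back-substitute for the Bézout coefficients:
1 = 10 − 3·3
1 = −3·43 + 13·10
1 = 13·182 − 55·43
1 = −55·407 + 123·182
1 = 123·589 − 178·407
1 = −178·2763 + 835·589
So 589·(835) ≡ 1 (mod 2763), giving 589⁻¹ ≡ 835.
x ≡ 589⁻¹·2508 ≡ 835·2508 ≡ 2589 (mod 2763).

2589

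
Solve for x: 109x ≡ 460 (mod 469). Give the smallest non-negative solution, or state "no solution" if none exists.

First find gcd(109, 469):
469 = 4*109 + 33
109 = 3*33 + 10
33 = 3*10 + 3
10 = 3*3 + 1
3 = 3*1 + 0
gcd = 1, so a unique solution mod 469 exists.
Back-substitute for the Bézout coefficients:
1 = 10 − 3·3
1 = −3·33 + 10·10
1 = 10·109 − 33·33
1 = −33·469 + 142·109
So 109·(142) ≡ 1 (mod 469), giving 109⁻¹ ≡ 142.
x ≡ 109⁻¹·460 ≡ 142·460 ≡ 129 (mod 469).

129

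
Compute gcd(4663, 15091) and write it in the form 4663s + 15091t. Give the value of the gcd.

1

Apply Euclid's algorithm to 15091 and 4663:
15091 = 3×4663 + 1102
4663 = 4×1102 + 255
1102 = 4×255 + 82
255 = 3×82 + 9
82 = 9×9 + 1
9 = 9×1 + 0
gcd(4663, 15091) = 1.
Back-substituting:
1 = 82 − 9·9
1 = −9·255 + 28·82
1 = 28·1102 − 121·255
1 = −121·4663 + 512·1102
1 = 512·15091 − 1657·4663
So 1 = (512)·15091 + (-1657)·4663.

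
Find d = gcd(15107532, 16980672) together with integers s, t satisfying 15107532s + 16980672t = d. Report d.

12

Apply Euclid's algorithm to 16980672 and 15107532:
16980672 = 1·15107532 + 1873140
15107532 = 8·1873140 + 122412
1873140 = 15·122412 + 36960
122412 = 3·36960 + 11532
36960 = 3·11532 + 2364
11532 = 4·2364 + 2076
2364 = 1·2076 + 288
2076 = 7·288 + 60
288 = 4·60 + 48
60 = 1·48 + 12
48 = 4·12 + 0
gcd(15107532, 16980672) = 12.
Express as a combination:
12 = 60 − 48
12 = −288 + 5·60
12 = 5·2076 − 36·288
12 = −36·2364 + 41·2076
12 = 41·11532 − 200·2364
12 = −200·36960 + 641·11532
12 = 641·122412 − 2123·36960
12 = −2123·1873140 + 32486·122412
12 = 32486·15107532 − 262011·1873140
12 = −262011·16980672 + 294497·15107532
So 12 = (-262011)·16980672 + (294497)·15107532.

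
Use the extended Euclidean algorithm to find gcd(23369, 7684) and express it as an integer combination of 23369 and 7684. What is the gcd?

Repeated division:
23369 = 3*7684 + 317
7684 = 24*317 + 76
317 = 4*76 + 13
76 = 5*13 + 11
13 = 1*11 + 2
11 = 5*2 + 1
2 = 2*1 + 0
gcd(23369, 7684) = 1.
Working backward:
1 = 11 − 5·2
1 = −5·13 + 6·11
1 = 6·76 − 35·13
1 = −35·317 + 146·76
1 = 146·7684 − 3539·317
1 = −3539·23369 + 10763·7684
So 1 = (-3539)·23369 + (10763)·7684.

1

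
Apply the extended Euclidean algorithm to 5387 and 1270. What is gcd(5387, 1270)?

1

Repeated division:
5387 = 4*1270 + 307
1270 = 4*307 + 42
307 = 7*42 + 13
42 = 3*13 + 3
13 = 4*3 + 1
3 = 3*1 + 0
gcd(5387, 1270) = 1.
Working backward:
1 = 13 − 4·3
1 = −4·42 + 13·13
1 = 13·307 − 95·42
1 = −95·1270 + 393·307
1 = 393·5387 − 1667·1270
So 1 = (393)·5387 + (-1667)·1270.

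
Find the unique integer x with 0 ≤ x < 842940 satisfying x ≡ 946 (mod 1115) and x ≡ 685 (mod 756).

Write x = 946 + 1115·k. Then 1115·k ≡ 685 − 946 ≡ 495 (mod 756).
Need 1115⁻¹ mod 756. Extended Euclid on (756, 359):
756 = 2*359 + 38
359 = 9*38 + 17
38 = 2*17 + 4
17 = 4*4 + 1
4 = 4*1 + 0
Back-substitute:
1 = 17 − 4·4
1 = −4·38 + 9·17
1 = 9·359 − 85·38
1 = −85·756 + 179·359
1115⁻¹ ≡ 179 (mod 756), so k ≡ 179·495 ≡ 153 (mod 756).
x = 946 + 1115·153 = 171541.

171541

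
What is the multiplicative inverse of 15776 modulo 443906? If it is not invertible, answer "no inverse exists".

Euclidean algorithm on 443906, 15776:
443906 = 28·15776 + 2178
15776 = 7·2178 + 530
2178 = 4·530 + 58
530 = 9·58 + 8
58 = 7·8 + 2
8 = 4·2 + 0
The gcd is 2, not 1, hence no inverse exists.

no inverse exists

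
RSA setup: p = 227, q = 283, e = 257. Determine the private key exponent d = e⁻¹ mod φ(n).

47861

φ(n) = (p−1)(q−1) = 226·282 = 63732.
Need d with 257·d ≡ 1 (mod 63732). Apply the extended Euclidean algorithm:
63732 = 247×257 + 253
257 = 1×253 + 4
253 = 63×4 + 1
4 = 4×1 + 0
Back-substitute:
1 = 253 − 63·4
1 = −63·257 + 64·253
1 = 64·63732 − 15871·257
So 257·(-15871) ≡ 1 (mod 63732), hence d ≡ -15871 ≡ 47861 (mod 63732).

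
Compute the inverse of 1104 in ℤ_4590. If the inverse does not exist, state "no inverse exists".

Compute gcd(1104, 4590):
4590 = 4*1104 + 174
1104 = 6*174 + 60
174 = 2*60 + 54
60 = 1*54 + 6
54 = 9*6 + 0
Since gcd = 6 > 1, 1104 is not a unit mod 4590.

no inverse exists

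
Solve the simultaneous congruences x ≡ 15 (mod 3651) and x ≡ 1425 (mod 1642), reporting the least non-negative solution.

Write x = 15 + 3651·k. Then 3651·k ≡ 1425 − 15 ≡ 1410 (mod 1642).
Need 3651⁻¹ mod 1642. Extended Euclid on (1642, 367):
1642 = 4×367 + 174
367 = 2×174 + 19
174 = 9×19 + 3
19 = 6×3 + 1
3 = 3×1 + 0
Back-substitute:
1 = 19 − 6·3
1 = −6·174 + 55·19
1 = 55·367 − 116·174
1 = −116·1642 + 519·367
3651⁻¹ ≡ 519 (mod 1642), so k ≡ 519·1410 ≡ 1100 (mod 1642).
x = 15 + 3651·1100 = 4016115.

4016115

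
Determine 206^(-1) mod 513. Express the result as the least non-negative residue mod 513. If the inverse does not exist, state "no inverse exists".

386

Apply the Euclidean algorithm to 513 and 206:
513 = 2*206 + 101
206 = 2*101 + 4
101 = 25*4 + 1
4 = 4*1 + 0
The gcd is 1. Working backward:
1 = 101 − 25·4
1 = −25·206 + 51·101
1 = 51·513 − 127·206
Thus 206·(-127) ≡ 1 (mod 513); reducing, -127 mod 513 = 386.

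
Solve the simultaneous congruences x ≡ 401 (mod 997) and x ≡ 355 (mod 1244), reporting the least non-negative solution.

Write x = 401 + 997·k. Then 997·k ≡ 355 − 401 ≡ 1198 (mod 1244).
Need 997⁻¹ mod 1244. Extended Euclid on (1244, 997):
1244 = 1·997 + 247
997 = 4·247 + 9
247 = 27·9 + 4
9 = 2·4 + 1
4 = 4·1 + 0
Back-substitute:
1 = 9 − 2·4
1 = −2·247 + 55·9
1 = 55·997 − 222·247
1 = −222·1244 + 277·997
997⁻¹ ≡ 277 (mod 1244), so k ≡ 277·1198 ≡ 942 (mod 1244).
x = 401 + 997·942 = 939575.

939575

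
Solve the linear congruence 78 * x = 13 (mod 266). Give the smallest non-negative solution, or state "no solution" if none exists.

no solution

gcd(78, 266):
266 = 3×78 + 32
78 = 2×32 + 14
32 = 2×14 + 4
14 = 3×4 + 2
4 = 2×2 + 0
gcd = 2, but 2 ∤ 13, so the congruence has no solution.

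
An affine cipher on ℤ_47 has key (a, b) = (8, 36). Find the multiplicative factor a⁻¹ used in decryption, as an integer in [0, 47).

Extended Euclidean algorithm:
47 = 5×8 + 7
8 = 1×7 + 1
7 = 7×1 + 0
gcd = 1, so the inverse exists. Back-substitute:
1 = 8 − 7
1 = −47 + 6·8
So 8·6 ≡ 1 (mod 47).

6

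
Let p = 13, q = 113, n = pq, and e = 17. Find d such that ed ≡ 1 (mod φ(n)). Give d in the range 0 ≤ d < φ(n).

1265

φ(n) = (p−1)(q−1) = 12·112 = 1344.
Need d with 17·d ≡ 1 (mod 1344). Apply the extended Euclidean algorithm:
1344 = 79·17 + 1
17 = 17·1 + 0
Back-substitute:
1 = 1344 − 79·17
So 17·(-79) ≡ 1 (mod 1344), hence d ≡ -79 ≡ 1265 (mod 1344).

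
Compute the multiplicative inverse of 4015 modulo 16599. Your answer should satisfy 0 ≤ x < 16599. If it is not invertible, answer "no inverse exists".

Euclidean algorithm on 16599, 4015:
16599 = 4·4015 + 539
4015 = 7·539 + 242
539 = 2·242 + 55
242 = 4·55 + 22
55 = 2·22 + 11
22 = 2·11 + 0
The gcd is 11, not 1, hence no inverse exists.

no inverse exists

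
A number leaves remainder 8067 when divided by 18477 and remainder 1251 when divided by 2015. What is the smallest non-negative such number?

Write x = 8067 + 18477·k. Then 18477·k ≡ 1251 − 8067 ≡ 1244 (mod 2015).
Need 18477⁻¹ mod 2015. Extended Euclid on (2015, 342):
2015 = 5·342 + 305
342 = 1·305 + 37
305 = 8·37 + 9
37 = 4·9 + 1
9 = 9·1 + 0
Back-substitute:
1 = 37 − 4·9
1 = −4·305 + 33·37
1 = 33·342 − 37·305
1 = −37·2015 + 218·342
18477⁻¹ ≡ 218 (mod 2015), so k ≡ 218·1244 ≡ 1182 (mod 2015).
x = 8067 + 18477·1182 = 21847881.

21847881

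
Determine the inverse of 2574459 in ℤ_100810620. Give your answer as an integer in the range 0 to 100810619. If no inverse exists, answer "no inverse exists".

Compute gcd(2574459, 100810620):
100810620 = 39·2574459 + 406719
2574459 = 6·406719 + 134145
406719 = 3·134145 + 4284
134145 = 31·4284 + 1341
4284 = 3·1341 + 261
1341 = 5·261 + 36
261 = 7·36 + 9
36 = 4·9 + 0
Since gcd = 9 > 1, 2574459 is not a unit mod 100810620.

no inverse exists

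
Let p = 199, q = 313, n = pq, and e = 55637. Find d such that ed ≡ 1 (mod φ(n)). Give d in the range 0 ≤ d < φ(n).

50093

φ(n) = (p−1)(q−1) = 198·312 = 61776.
Need d with 55637·d ≡ 1 (mod 61776). Apply the extended Euclidean algorithm:
61776 = 1·55637 + 6139
55637 = 9·6139 + 386
6139 = 15·386 + 349
386 = 1·349 + 37
349 = 9·37 + 16
37 = 2·16 + 5
16 = 3·5 + 1
5 = 5·1 + 0
Back-substitute:
1 = 16 − 3·5
1 = −3·37 + 7·16
1 = 7·349 − 66·37
1 = −66·386 + 73·349
1 = 73·6139 − 1161·386
1 = −1161·55637 + 10522·6139
1 = 10522·61776 − 11683·55637
So 55637·(-11683) ≡ 1 (mod 61776), hence d ≡ -11683 ≡ 50093 (mod 61776).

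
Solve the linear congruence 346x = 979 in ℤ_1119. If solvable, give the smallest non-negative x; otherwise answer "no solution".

19

First find gcd(346, 1119):
1119 = 3·346 + 81
346 = 4·81 + 22
81 = 3·22 + 15
22 = 1·15 + 7
15 = 2·7 + 1
7 = 7·1 + 0
gcd = 1, so a unique solution mod 1119 exists.
Back-substitute for the Bézout coefficients:
1 = 15 − 2·7
1 = −2·22 + 3·15
1 = 3·81 − 11·22
1 = −11·346 + 47·81
1 = 47·1119 − 152·346
So 346·(-152) ≡ 1 (mod 1119), giving 346⁻¹ ≡ 967.
x ≡ 346⁻¹·979 ≡ 967·979 ≡ 19 (mod 1119).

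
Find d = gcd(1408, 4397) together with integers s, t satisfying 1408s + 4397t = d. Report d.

Apply Euclid's algorithm to 4397 and 1408:
4397 = 3×1408 + 173
1408 = 8×173 + 24
173 = 7×24 + 5
24 = 4×5 + 4
5 = 1×4 + 1
4 = 4×1 + 0
gcd(1408, 4397) = 1.
Working backward:
1 = 5 − 4
1 = −24 + 5·5
1 = 5·173 − 36·24
1 = −36·1408 + 293·173
1 = 293·4397 − 915·1408
So 1 = (293)·4397 + (-915)·1408.

1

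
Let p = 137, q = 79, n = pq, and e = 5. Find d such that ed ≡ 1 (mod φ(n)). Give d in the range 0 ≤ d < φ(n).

φ(n) = (p−1)(q−1) = 136·78 = 10608.
Need d with 5·d ≡ 1 (mod 10608). Apply the extended Euclidean algorithm:
10608 = 2121×5 + 3
5 = 1×3 + 2
3 = 1×2 + 1
2 = 2×1 + 0
Back-substitute:
1 = 3 − 2
1 = −5 + 2·3
1 = 2·10608 − 4243·5
So 5·(-4243) ≡ 1 (mod 10608), hence d ≡ -4243 ≡ 6365 (mod 10608).

6365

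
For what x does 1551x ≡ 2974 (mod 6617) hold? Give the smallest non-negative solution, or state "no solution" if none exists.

First find gcd(1551, 6617):
6617 = 4*1551 + 413
1551 = 3*413 + 312
413 = 1*312 + 101
312 = 3*101 + 9
101 = 11*9 + 2
9 = 4*2 + 1
2 = 2*1 + 0
gcd = 1, so a unique solution mod 6617 exists.
Back-substitute for the Bézout coefficients:
1 = 9 − 4·2
1 = −4·101 + 45·9
1 = 45·312 − 139·101
1 = −139·413 + 184·312
1 = 184·1551 − 691·413
1 = −691·6617 + 2948·1551
So 1551·(2948) ≡ 1 (mod 6617), giving 1551⁻¹ ≡ 2948.
x ≡ 1551⁻¹·2974 ≡ 2948·2974 ≡ 6444 (mod 6617).

6444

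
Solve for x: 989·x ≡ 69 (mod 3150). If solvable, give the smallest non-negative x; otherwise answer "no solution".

2271

First find gcd(989, 3150):
3150 = 3·989 + 183
989 = 5·183 + 74
183 = 2·74 + 35
74 = 2·35 + 4
35 = 8·4 + 3
4 = 1·3 + 1
3 = 3·1 + 0
gcd = 1, so a unique solution mod 3150 exists.
Back-substitute for the Bézout coefficients:
1 = 4 − 3
1 = −35 + 9·4
1 = 9·74 − 19·35
1 = −19·183 + 47·74
1 = 47·989 − 254·183
1 = −254·3150 + 809·989
So 989·(809) ≡ 1 (mod 3150), giving 989⁻¹ ≡ 809.
x ≡ 989⁻¹·69 ≡ 809·69 ≡ 2271 (mod 3150).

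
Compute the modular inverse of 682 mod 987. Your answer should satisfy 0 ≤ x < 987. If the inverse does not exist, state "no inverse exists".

754

gcd(987, 682) by repeated division:
987 = 1×682 + 305
682 = 2×305 + 72
305 = 4×72 + 17
72 = 4×17 + 4
17 = 4×4 + 1
4 = 4×1 + 0
The gcd is 1. Working backward:
1 = 17 − 4·4
1 = −4·72 + 17·17
1 = 17·305 − 72·72
1 = −72·682 + 161·305
1 = 161·987 − 233·682
Hence 682⁻¹ ≡ -233 ≡ 754 (mod 987).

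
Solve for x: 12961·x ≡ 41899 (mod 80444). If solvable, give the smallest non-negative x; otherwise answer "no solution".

First find gcd(12961, 80444):
80444 = 6*12961 + 2678
12961 = 4*2678 + 2249
2678 = 1*2249 + 429
2249 = 5*429 + 104
429 = 4*104 + 13
104 = 8*13 + 0
gcd = 13 and 13 | 41899, so solutions exist. Divide through by 13: 997x ≡ 3223 (mod 6188).
Now find 997⁻¹ mod 6188:
6188 = 6·997 + 206
997 = 4·206 + 173
206 = 1·173 + 33
173 = 5·33 + 8
33 = 4·8 + 1
8 = 8·1 + 0
Back-substitute:
1 = 33 − 4·8
1 = −4·173 + 21·33
1 = 21·206 − 25·173
1 = −25·997 + 121·206
1 = 121·6188 − 751·997
So 997·(-751) ≡ 1 (mod 6188), i.e. 997⁻¹ ≡ 5437.
Then x ≡ 5437·3223 ≡ 5223 (mod 6188); the smallest non-negative solution is x = 5223.

5223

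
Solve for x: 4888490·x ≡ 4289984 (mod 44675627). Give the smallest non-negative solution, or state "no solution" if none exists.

32709353

First find gcd(4888490, 44675627):
44675627 = 9*4888490 + 679217
4888490 = 7*679217 + 133971
679217 = 5*133971 + 9362
133971 = 14*9362 + 2903
9362 = 3*2903 + 653
2903 = 4*653 + 291
653 = 2*291 + 71
291 = 4*71 + 7
71 = 10*7 + 1
7 = 7*1 + 0
gcd = 1, so a unique solution mod 44675627 exists.
Back-substitute for the Bézout coefficients:
1 = 71 − 10·7
1 = −10·291 + 41·71
1 = 41·653 − 92·291
1 = −92·2903 + 409·653
1 = 409·9362 − 1319·2903
1 = −1319·133971 + 18875·9362
1 = 18875·679217 − 95694·133971
1 = −95694·4888490 + 688733·679217
1 = 688733·44675627 − 6294291·4888490
So 4888490·(-6294291) ≡ 1 (mod 44675627), giving 4888490⁻¹ ≡ 38381336.
x ≡ 4888490⁻¹·4289984 ≡ 38381336·4289984 ≡ 32709353 (mod 44675627).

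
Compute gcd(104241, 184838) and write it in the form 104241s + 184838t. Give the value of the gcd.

Euclidean algorithm:
184838 = 1×104241 + 80597
104241 = 1×80597 + 23644
80597 = 3×23644 + 9665
23644 = 2×9665 + 4314
9665 = 2×4314 + 1037
4314 = 4×1037 + 166
1037 = 6×166 + 41
166 = 4×41 + 2
41 = 20×2 + 1
2 = 2×1 + 0
gcd(104241, 184838) = 1.
Working backward:
1 = 41 − 20·2
1 = −20·166 + 81·41
1 = 81·1037 − 506·166
1 = −506·4314 + 2105·1037
1 = 2105·9665 − 4716·4314
1 = −4716·23644 + 11537·9665
1 = 11537·80597 − 39327·23644
1 = −39327·104241 + 50864·80597
1 = 50864·184838 − 90191·104241
So 1 = (50864)·184838 + (-90191)·104241.

1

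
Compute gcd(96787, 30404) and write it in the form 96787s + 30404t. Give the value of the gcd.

Euclidean algorithm:
96787 = 3·30404 + 5575
30404 = 5·5575 + 2529
5575 = 2·2529 + 517
2529 = 4·517 + 461
517 = 1·461 + 56
461 = 8·56 + 13
56 = 4·13 + 4
13 = 3·4 + 1
4 = 4·1 + 0
gcd(96787, 30404) = 1.
Back-substituting:
1 = 13 − 3·4
1 = −3·56 + 13·13
1 = 13·461 − 107·56
1 = −107·517 + 120·461
1 = 120·2529 − 587·517
1 = −587·5575 + 1294·2529
1 = 1294·30404 − 7057·5575
1 = −7057·96787 + 22465·30404
So 1 = (-7057)·96787 + (22465)·30404.

1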